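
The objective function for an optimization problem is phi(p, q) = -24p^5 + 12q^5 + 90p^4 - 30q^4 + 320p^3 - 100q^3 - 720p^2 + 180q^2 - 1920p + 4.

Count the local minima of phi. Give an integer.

4

phi separates as a function of p plus a function of q, so ∇phi=0 decouples.
∂phi/∂p = -120(p - 4)(p - 2)(p + 1)(p + 2) = 0 at p ∈ {-2, -1, 2, 4}; ∂phi/∂q = 60q(q - 3)(q - 1)(q + 2) = 0 at q ∈ {-2, 0, 1, 3}.
The Hessian is diagonal: diag(phi_pp, phi_qq). Second derivatives: phi_pp(-2)=2880, phi_pp(-1)=-1800, phi_pp(2)=2880, phi_pp(4)=-7200; phi_qq(-2)=-1800, phi_qq(0)=360, phi_qq(1)=-360, phi_qq(3)=1800.
Local minima occur where both diagonal entries positive: (-2, 0), (-2, 3), (2, 0), (2, 3). Count: 4.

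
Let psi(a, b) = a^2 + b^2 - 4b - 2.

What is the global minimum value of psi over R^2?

-6

psi(a,b) separates as P(a) + Q(b) − 2, so its minimum is min P + min Q − 2.
P'(a) = 2a vanishes at a ∈ {0}; Q'(b) = 2b - 4 vanishes at b ∈ {2}.
Local minima of P (where P''>0): P(0)=0. Local minima of Q: Q(2)=-4.
So the global minimum of psi is P(0) + Q(2) − 2 = 0 − 4 − 2 = -6, attained at (0, 2).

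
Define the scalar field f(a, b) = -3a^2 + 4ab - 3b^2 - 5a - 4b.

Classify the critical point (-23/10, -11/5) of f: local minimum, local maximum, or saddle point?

local maximum

The Hessian of f is constant: H = [[-6, 4], [4, -6]].
det(H) = (-6)·(-6) − 4² = 20.
det(H) > 0 and tr(H) = -12 < 0, so H is negative definite and the point is a local maximum.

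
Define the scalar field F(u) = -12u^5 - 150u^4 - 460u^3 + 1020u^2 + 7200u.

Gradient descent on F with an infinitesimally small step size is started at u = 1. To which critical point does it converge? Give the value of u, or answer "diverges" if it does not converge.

F'(u) = -60(u - 2)(u + 3)(u + 4)(u + 5), so F'(1) = 7200.
Gradient descent moves in the -F' direction, i.e. u is decreasing.
The nearest critical point in that direction is u = -3, where F'' = 600 > 0 (a local minimum). The iterate converges there.

-3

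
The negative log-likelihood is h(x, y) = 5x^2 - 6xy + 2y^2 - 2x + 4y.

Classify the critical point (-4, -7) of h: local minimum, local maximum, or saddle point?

local minimum

The Hessian of h is constant: H = [[10, -6], [-6, 4]].
det(H) = 10·4 − (-6)² = 4.
det(H) > 0 and tr(H) = 14 > 0, so H is positive definite and the point is a local minimum.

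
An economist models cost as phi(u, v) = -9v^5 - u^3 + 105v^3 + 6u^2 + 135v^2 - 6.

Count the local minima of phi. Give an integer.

2

phi separates as a function of u plus a function of v, so ∇phi=0 decouples.
∂phi/∂u = -3u(u - 4) = 0 at u ∈ {0, 4}; ∂phi/∂v = -45v(v - 3)(v + 1)(v + 2) = 0 at v ∈ {-2, -1, 0, 3}.
The Hessian is diagonal: diag(phi_uu, phi_vv). Second derivatives: phi_uu(0)=12, phi_uu(4)=-12; phi_vv(-2)=450, phi_vv(-1)=-180, phi_vv(0)=270, phi_vv(3)=-2700.
Local minima occur where both diagonal entries positive: (0, -2), (0, 0). Count: 2.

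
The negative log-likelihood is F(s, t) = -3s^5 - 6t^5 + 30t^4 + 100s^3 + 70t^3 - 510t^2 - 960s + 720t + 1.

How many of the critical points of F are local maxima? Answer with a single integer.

4

F separates as a function of s plus a function of t, so ∇F=0 decouples.
∂F/∂s = -15(s - 4)(s - 2)(s + 2)(s + 4) = 0 at s ∈ {-4, -2, 2, 4}; ∂F/∂t = -30(t - 4)(t - 2)(t - 1)(t + 3) = 0 at t ∈ {-3, 1, 2, 4}.
The Hessian is diagonal: diag(F_ss, F_tt). Second derivatives: F_ss(-4)=1440, F_ss(-2)=-720, F_ss(2)=720, F_ss(4)=-1440; F_tt(-3)=4200, F_tt(1)=-360, F_tt(2)=300, F_tt(4)=-1260.
Local maxima occur where both diagonal entries negative: (-2, 1), (-2, 4), (4, 1), (4, 4). Count: 4.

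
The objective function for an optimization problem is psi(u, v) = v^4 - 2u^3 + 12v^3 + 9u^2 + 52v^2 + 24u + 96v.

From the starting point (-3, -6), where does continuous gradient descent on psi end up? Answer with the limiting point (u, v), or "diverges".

psi is separable, so gradient descent decouples: u follows -∂psi/∂u, v follows -∂psi/∂v.
∂psi/∂u = -6(u - 4)(u + 1); at u=-3 this is -84, so u increases.
∂psi/∂v = 4(v + 2)(v + 3)(v + 4); at v=-6 this is -96, so v increases.
u converges to its nearest critical value -1 (a local min of the u-part); v converges to -4. The iterate converges to (-1, -4).

(-1, -4)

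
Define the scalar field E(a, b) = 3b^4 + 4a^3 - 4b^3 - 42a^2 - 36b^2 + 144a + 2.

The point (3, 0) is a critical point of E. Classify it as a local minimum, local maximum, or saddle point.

The mixed partial ∂²E/∂a∂b is 0, so the Hessian at any point is diag(E_aa, E_bb) = diag(12(2a - 7), 12(3b^2 - 2b - 6)).
At (3, 0): H = diag(-12, -72).
Both eigenvalues are negative, so H is negative definite: a local maximum.

local maximum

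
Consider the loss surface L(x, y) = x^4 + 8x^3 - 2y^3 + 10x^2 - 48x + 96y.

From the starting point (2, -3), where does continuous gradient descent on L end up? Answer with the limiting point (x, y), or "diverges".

L is separable, so gradient descent decouples: x follows -∂L/∂x, y follows -∂L/∂y.
∂L/∂x = 4(x - 1)(x + 3)(x + 4); at x=2 this is 120, so x decreases.
∂L/∂y = -6(y - 4)(y + 4); at y=-3 this is 42, so y decreases.
x converges to its nearest critical value 1 (a local min of the x-part); y converges to -4. The iterate converges to (1, -4).

(1, -4)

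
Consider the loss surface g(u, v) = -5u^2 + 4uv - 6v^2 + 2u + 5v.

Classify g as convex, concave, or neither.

g is quadratic, so its Hessian is the constant matrix H = [[-10, 4], [4, -12]].
det(H) = 104, tr(H) = -22.
det(H) > 0 and tr(H) < 0, so H is negative definite everywhere: concave.

concave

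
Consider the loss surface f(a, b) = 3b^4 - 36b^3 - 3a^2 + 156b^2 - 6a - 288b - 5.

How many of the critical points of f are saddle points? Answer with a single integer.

f separates as a function of a plus a function of b, so ∇f=0 decouples.
∂f/∂a = -6(a + 1) = 0 at a ∈ {-1}; ∂f/∂b = 12(b - 4)(b - 3)(b - 2) = 0 at b ∈ {2, 3, 4}.
The Hessian is diagonal: diag(f_aa, f_bb). Second derivatives: f_aa(-1)=-6; f_bb(2)=24, f_bb(3)=-12, f_bb(4)=24.
Saddle points occur where the two diagonal entries have opposite signs: (-1, 2), (-1, 4). Count: 2.

2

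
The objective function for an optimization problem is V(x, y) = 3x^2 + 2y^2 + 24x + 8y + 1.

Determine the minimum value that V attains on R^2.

-55

V(x,y) separates as P(x) + Q(y) + 1, so its minimum is min P + min Q + 1.
P'(x) = 6x + 24 vanishes at x ∈ {-4}; Q'(y) = 4y + 8 vanishes at y ∈ {-2}.
Local minima of P (where P''>0): P(-4)=-48. Local minima of Q: Q(-2)=-8.
So the global minimum of V is P(-4) + Q(-2) + 1 = -48 − 8 + 1 = -55, attained at (-4, -2).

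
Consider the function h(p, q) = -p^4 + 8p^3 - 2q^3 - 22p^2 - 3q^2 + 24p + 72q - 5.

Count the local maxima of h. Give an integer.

h separates as a function of p plus a function of q, so ∇h=0 decouples.
∂h/∂p = -4(p - 3)(p - 2)(p - 1) = 0 at p ∈ {1, 2, 3}; ∂h/∂q = -6(q - 3)(q + 4) = 0 at q ∈ {-4, 3}.
The Hessian is diagonal: diag(h_pp, h_qq). Second derivatives: h_pp(1)=-8, h_pp(2)=4, h_pp(3)=-8; h_qq(-4)=42, h_qq(3)=-42.
Local maxima occur where both diagonal entries negative: (1, 3), (3, 3). Count: 2.

2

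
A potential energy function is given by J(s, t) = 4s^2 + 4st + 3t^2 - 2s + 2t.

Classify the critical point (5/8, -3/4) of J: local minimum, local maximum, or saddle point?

The Hessian of J is constant: H = [[8, 4], [4, 6]].
det(H) = 8·6 − 4² = 32.
det(H) > 0 and tr(H) = 14 > 0, so H is positive definite and the point is a local minimum.

local minimum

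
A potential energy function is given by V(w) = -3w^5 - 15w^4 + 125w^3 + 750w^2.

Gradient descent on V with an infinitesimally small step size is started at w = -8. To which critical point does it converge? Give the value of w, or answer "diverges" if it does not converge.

V'(w) = -15w(w - 5)(w + 4)(w + 5), so V'(-8) = -18720.
Gradient descent moves in the -V' direction, i.e. w is increasing.
The nearest critical point in that direction is w = -5, where V'' = 750 > 0 (a local minimum). The iterate converges there.

-5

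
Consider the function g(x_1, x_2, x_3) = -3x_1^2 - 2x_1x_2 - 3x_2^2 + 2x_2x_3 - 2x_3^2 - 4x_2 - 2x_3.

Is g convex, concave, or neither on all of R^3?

g is quadratic, so its Hessian is the constant matrix H = [[-6, -2, 0], [-2, -6, 2], [0, 2, -4]].
Leading principal minors: -6, 32, -104.
Signs alternate −, +, − ⇒ H ≺ 0 ⇒ concave.

concave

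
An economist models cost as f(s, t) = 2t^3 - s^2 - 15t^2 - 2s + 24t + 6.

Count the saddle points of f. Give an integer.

1

f separates as a function of s plus a function of t, so ∇f=0 decouples.
∂f/∂s = -2(s + 1) = 0 at s ∈ {-1}; ∂f/∂t = 6(t - 4)(t - 1) = 0 at t ∈ {1, 4}.
The Hessian is diagonal: diag(f_ss, f_tt). Second derivatives: f_ss(-1)=-2; f_tt(1)=-18, f_tt(4)=18.
Saddle points occur where the two diagonal entries have opposite signs: (-1, 4). Count: 1.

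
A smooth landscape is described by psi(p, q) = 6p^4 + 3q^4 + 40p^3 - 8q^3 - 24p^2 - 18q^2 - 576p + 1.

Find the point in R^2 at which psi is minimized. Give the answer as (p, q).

(2, 3)

psi(p,q) separates as A(p) + B(q) + 1, so its minimum is min A + min B + 1.
A'(p) = 24(p - 2)(p + 3)(p + 4) vanishes at p ∈ {-4, -3, 2}; B'(q) = 12q(q - 3)(q + 1) vanishes at q ∈ {-1, 0, 3}.
Local minima of A (where A''>0): A(-4)=896, A(2)=-832. Local minima of B: B(-1)=-7, B(3)=-135.
So the global minimum of psi is A(2) + B(3) + 1 = -832 − 135 + 1 = -966, attained at (2, 3).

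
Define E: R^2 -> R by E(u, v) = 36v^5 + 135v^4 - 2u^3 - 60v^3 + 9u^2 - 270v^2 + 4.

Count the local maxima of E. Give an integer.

E separates as a function of u plus a function of v, so ∇E=0 decouples.
∂E/∂u = -6u(u - 3) = 0 at u ∈ {0, 3}; ∂E/∂v = 180v(v - 1)(v + 1)(v + 3) = 0 at v ∈ {-3, -1, 0, 1}.
The Hessian is diagonal: diag(E_uu, E_vv). Second derivatives: E_uu(0)=18, E_uu(3)=-18; E_vv(-3)=-4320, E_vv(-1)=720, E_vv(0)=-540, E_vv(1)=1440.
Local maxima occur where both diagonal entries negative: (3, -3), (3, 0). Count: 2.

2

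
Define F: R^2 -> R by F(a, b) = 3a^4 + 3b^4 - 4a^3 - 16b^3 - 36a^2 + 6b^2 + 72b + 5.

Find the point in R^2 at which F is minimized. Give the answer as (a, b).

(3, -1)

F(a,b) separates as P(a) + Q(b) + 5, so its minimum is min P + min Q + 5.
P'(a) = 12a(a - 3)(a + 2) vanishes at a ∈ {-2, 0, 3}; Q'(b) = 12(b - 3)(b - 2)(b + 1) vanishes at b ∈ {-1, 2, 3}.
Local minima of P (where P''>0): P(-2)=-64, P(3)=-189. Local minima of Q: Q(-1)=-47, Q(3)=81.
So the global minimum of F is P(3) + Q(-1) + 5 = -189 − 47 + 5 = -231, attained at (3, -1).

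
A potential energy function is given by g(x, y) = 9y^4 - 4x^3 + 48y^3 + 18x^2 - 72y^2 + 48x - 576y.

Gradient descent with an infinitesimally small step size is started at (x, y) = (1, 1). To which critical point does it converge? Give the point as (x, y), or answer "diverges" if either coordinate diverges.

(-1, 2)

g is separable, so gradient descent decouples: x follows -∂g/∂x, y follows -∂g/∂y.
∂g/∂x = -12(x - 4)(x + 1); at x=1 this is 72, so x decreases.
∂g/∂y = 36(y - 2)(y + 2)(y + 4); at y=1 this is -540, so y increases.
x converges to its nearest critical value -1 (a local min of the x-part); y converges to 2. The iterate converges to (-1, 2).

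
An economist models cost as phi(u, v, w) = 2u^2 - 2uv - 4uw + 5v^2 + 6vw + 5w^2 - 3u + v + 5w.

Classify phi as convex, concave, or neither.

phi is quadratic, so its Hessian is the constant matrix H = [[4, -2, -4], [-2, 10, 6], [-4, 6, 10]].
Leading principal minors: 4, 36, 152.
All positive ⇒ H ≻ 0 ⇒ convex.

convex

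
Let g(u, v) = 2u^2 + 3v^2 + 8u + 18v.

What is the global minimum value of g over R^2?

g(u,v) separates as P(u) + Q(v), so its minimum is min P + min Q.
P'(u) = 4u + 8 vanishes at u ∈ {-2}; Q'(v) = 6v + 18 vanishes at v ∈ {-3}.
Local minima of P (where P''>0): P(-2)=-8. Local minima of Q: Q(-3)=-27.
So the global minimum of g is P(-2) + Q(-3) = -8 − 27 = -35, attained at (-2, -3).

-35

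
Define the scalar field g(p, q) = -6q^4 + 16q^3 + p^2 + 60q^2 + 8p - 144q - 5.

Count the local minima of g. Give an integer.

g separates as a function of p plus a function of q, so ∇g=0 decouples.
∂g/∂p = 2(p + 4) = 0 at p ∈ {-4}; ∂g/∂q = -24(q - 3)(q - 1)(q + 2) = 0 at q ∈ {-2, 1, 3}.
The Hessian is diagonal: diag(g_pp, g_qq). Second derivatives: g_pp(-4)=2; g_qq(-2)=-360, g_qq(1)=144, g_qq(3)=-240.
Local minima occur where both diagonal entries positive: (-4, 1). Count: 1.

1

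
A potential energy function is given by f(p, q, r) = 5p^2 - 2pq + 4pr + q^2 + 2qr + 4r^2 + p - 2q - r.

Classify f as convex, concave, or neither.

f is quadratic, so its Hessian is the constant matrix H = [[10, -2, 4], [-2, 2, 2], [4, 2, 8]].
Leading principal minors: 10, 16, 24.
All positive ⇒ H ≻ 0 ⇒ convex.

convex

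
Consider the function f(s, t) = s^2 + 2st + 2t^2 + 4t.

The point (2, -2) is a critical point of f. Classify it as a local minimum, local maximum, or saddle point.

local minimum

The Hessian of f is constant: H = [[2, 2], [2, 4]].
det(H) = 2·4 − 2² = 4.
det(H) > 0 and tr(H) = 6 > 0, so H is positive definite and the point is a local minimum.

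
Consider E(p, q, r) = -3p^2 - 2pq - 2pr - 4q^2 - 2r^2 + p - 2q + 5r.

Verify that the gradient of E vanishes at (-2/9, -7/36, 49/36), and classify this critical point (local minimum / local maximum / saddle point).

local maximum

∇E = (-6p - 2q - 2r + 1, -2p - 8q - 2, -2p - 4r + 5); substituting (-2/9, -7/36, 49/36) gives ∇E = (0, 0, 0), so (-2/9, -7/36, 49/36) is indeed a critical point.
The Hessian is constant: H = [[-6, -2, -2], [-2, -8, 0], [-2, 0, -4]].
Leading principal minors: Δ₁ = -6, Δ₂ = 44, Δ₃ = -144.
The minors alternate sign starting negative (−, +, −), so H is negative definite: a local maximum.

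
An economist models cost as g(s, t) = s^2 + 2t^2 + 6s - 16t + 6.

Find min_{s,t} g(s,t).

-35

g(s,t) separates as P(s) + Q(t) + 6, so its minimum is min P + min Q + 6.
P'(s) = 2s + 6 vanishes at s ∈ {-3}; Q'(t) = 4(t - 4) vanishes at t ∈ {4}.
Local minima of P (where P''>0): P(-3)=-9. Local minima of Q: Q(4)=-32.
So the global minimum of g is P(-3) + Q(4) + 6 = -9 − 32 + 6 = -35, attained at (-3, 4).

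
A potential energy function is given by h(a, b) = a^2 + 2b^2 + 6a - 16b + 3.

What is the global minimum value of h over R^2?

-38

h(a,b) separates as P(a) + Q(b) + 3, so its minimum is min P + min Q + 3.
P'(a) = 2a + 6 vanishes at a ∈ {-3}; Q'(b) = 4b - 16 vanishes at b ∈ {4}.
Local minima of P (where P''>0): P(-3)=-9. Local minima of Q: Q(4)=-32.
So the global minimum of h is P(-3) + Q(4) + 3 = -9 − 32 + 3 = -38, attained at (-3, 4).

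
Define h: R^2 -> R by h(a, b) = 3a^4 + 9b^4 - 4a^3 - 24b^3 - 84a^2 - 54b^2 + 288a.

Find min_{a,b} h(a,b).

h(a,b) separates as P(a) + Q(b), so its minimum is min P + min Q.
P'(a) = 12(a - 3)(a - 2)(a + 4) vanishes at a ∈ {-4, 2, 3}; Q'(b) = 36b(b - 3)(b + 1) vanishes at b ∈ {-1, 0, 3}.
Local minima of P (where P''>0): P(-4)=-1472, P(3)=243. Local minima of Q: Q(-1)=-21, Q(3)=-405.
So the global minimum of h is P(-4) + Q(3) = -1472 − 405 = -1877, attained at (-4, 3).

-1877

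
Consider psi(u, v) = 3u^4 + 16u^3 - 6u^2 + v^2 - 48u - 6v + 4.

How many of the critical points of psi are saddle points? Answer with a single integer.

psi separates as a function of u plus a function of v, so ∇psi=0 decouples.
∂psi/∂u = 12(u - 1)(u + 1)(u + 4) = 0 at u ∈ {-4, -1, 1}; ∂psi/∂v = 2(v - 3) = 0 at v ∈ {3}.
The Hessian is diagonal: diag(psi_uu, psi_vv). Second derivatives: psi_uu(-4)=180, psi_uu(-1)=-72, psi_uu(1)=120; psi_vv(3)=2.
Saddle points occur where the two diagonal entries have opposite signs: (-1, 3). Count: 1.

1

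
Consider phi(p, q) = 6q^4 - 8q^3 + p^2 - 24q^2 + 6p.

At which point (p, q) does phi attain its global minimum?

phi(p,q) separates as A(p) + B(q), so its minimum is min A + min B.
A'(p) = 2p + 6 vanishes at p ∈ {-3}; B'(q) = 24q(q - 2)(q + 1) vanishes at q ∈ {-1, 0, 2}.
Local minima of A (where A''>0): A(-3)=-9. Local minima of B: B(-1)=-10, B(2)=-64.
So the global minimum of phi is A(-3) + B(2) = -9 − 64 = -73, attained at (-3, 2).

(-3, 2)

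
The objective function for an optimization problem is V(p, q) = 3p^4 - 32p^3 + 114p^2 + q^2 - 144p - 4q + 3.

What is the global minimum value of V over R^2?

-60

V(p,q) separates as A(p) + B(q) + 3, so its minimum is min A + min B + 3.
A'(p) = 12(p - 4)(p - 3)(p - 1) vanishes at p ∈ {1, 3, 4}; B'(q) = 2q - 4 vanishes at q ∈ {2}.
Local minima of A (where A''>0): A(1)=-59, A(4)=-32. Local minima of B: B(2)=-4.
So the global minimum of V is A(1) + B(2) + 3 = -59 − 4 + 3 = -60, attained at (1, 2).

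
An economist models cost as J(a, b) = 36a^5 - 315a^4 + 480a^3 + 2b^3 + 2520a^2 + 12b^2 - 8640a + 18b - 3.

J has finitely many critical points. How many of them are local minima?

2

J separates as a function of a plus a function of b, so ∇J=0 decouples.
∂J/∂a = 180(a - 4)(a - 3)(a - 2)(a + 2) = 0 at a ∈ {-2, 2, 3, 4}; ∂J/∂b = 6(b + 1)(b + 3) = 0 at b ∈ {-3, -1}.
The Hessian is diagonal: diag(J_aa, J_bb). Second derivatives: J_aa(-2)=-21600, J_aa(2)=1440, J_aa(3)=-900, J_aa(4)=2160; J_bb(-3)=-12, J_bb(-1)=12.
Local minima occur where both diagonal entries positive: (2, -1), (4, -1). Count: 2.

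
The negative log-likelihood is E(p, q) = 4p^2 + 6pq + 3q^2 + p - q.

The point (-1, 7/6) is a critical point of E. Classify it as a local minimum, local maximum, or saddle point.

local minimum

The Hessian of E is constant: H = [[8, 6], [6, 6]].
det(H) = 8·6 − 6² = 12.
det(H) > 0 and tr(H) = 14 > 0, so H is positive definite and the point is a local minimum.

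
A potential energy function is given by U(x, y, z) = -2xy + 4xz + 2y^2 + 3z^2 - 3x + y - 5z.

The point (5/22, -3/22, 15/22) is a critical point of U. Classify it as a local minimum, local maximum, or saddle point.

saddle point

The Hessian is constant: H = [[0, -2, 4], [-2, 4, 0], [4, 0, 6]].
Leading principal minors: Δ₁ = 0, Δ₂ = -4, Δ₃ = -88.
The minors fit neither the all-positive nor the alternating-sign pattern, so H is indefinite: a saddle point.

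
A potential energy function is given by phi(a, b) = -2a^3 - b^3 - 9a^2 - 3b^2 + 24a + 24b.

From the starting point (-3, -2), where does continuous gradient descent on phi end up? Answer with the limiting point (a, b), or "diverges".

phi is separable, so gradient descent decouples: a follows -∂phi/∂a, b follows -∂phi/∂b.
∂phi/∂a = -6(a - 1)(a + 4); at a=-3 this is 24, so a decreases.
∂phi/∂b = -3(b - 2)(b + 4); at b=-2 this is 24, so b decreases.
a converges to its nearest critical value -4 (a local min of the a-part); b converges to -4. The iterate converges to (-4, -4).

(-4, -4)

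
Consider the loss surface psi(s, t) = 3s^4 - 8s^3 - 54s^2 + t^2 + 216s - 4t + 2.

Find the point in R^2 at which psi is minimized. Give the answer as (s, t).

(-3, 2)

psi(s,t) separates as P(s) + Q(t) + 2, so its minimum is min P + min Q + 2.
P'(s) = 12(s - 3)(s - 2)(s + 3) vanishes at s ∈ {-3, 2, 3}; Q'(t) = 2(t - 2) vanishes at t ∈ {2}.
Local minima of P (where P''>0): P(-3)=-675, P(3)=189. Local minima of Q: Q(2)=-4.
So the global minimum of psi is P(-3) + Q(2) + 2 = -675 − 4 + 2 = -677, attained at (-3, 2).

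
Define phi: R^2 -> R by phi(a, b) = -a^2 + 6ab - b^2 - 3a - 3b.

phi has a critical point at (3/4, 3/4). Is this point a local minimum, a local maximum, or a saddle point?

The Hessian of phi is constant: H = [[-2, 6], [6, -2]].
det(H) = (-2)·(-2) − 6² = -32.
Since det(H) < 0, H is indefinite and the critical point is a saddle point.

saddle point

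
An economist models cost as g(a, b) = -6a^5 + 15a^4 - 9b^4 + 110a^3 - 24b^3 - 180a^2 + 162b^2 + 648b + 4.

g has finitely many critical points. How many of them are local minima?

g separates as a function of a plus a function of b, so ∇g=0 decouples.
∂g/∂a = -30a(a - 4)(a - 1)(a + 3) = 0 at a ∈ {-3, 0, 1, 4}; ∂g/∂b = -36(b - 3)(b + 2)(b + 3) = 0 at b ∈ {-3, -2, 3}.
The Hessian is diagonal: diag(g_aa, g_bb). Second derivatives: g_aa(-3)=2520, g_aa(0)=-360, g_aa(1)=360, g_aa(4)=-2520; g_bb(-3)=-216, g_bb(-2)=180, g_bb(3)=-1080.
Local minima occur where both diagonal entries positive: (-3, -2), (1, -2). Count: 2.

2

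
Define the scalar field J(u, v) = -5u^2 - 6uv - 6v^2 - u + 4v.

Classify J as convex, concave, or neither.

J is quadratic, so its Hessian is the constant matrix H = [[-10, -6], [-6, -12]].
det(H) = 84, tr(H) = -22.
det(H) > 0 and tr(H) < 0, so H is negative definite everywhere: concave.

concave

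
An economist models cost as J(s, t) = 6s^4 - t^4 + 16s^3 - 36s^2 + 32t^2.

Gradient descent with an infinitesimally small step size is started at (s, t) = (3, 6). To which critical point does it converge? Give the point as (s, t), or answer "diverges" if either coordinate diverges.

diverges

J is separable, so gradient descent decouples: s follows -∂J/∂s, t follows -∂J/∂t.
∂J/∂s = 24s(s - 1)(s + 3); at s=3 this is 864, so s decreases.
∂J/∂t = -4t(t - 4)(t + 4); at t=6 this is -480, so t increases.
The t-coordinate has no critical point in that direction and runs off to infinity.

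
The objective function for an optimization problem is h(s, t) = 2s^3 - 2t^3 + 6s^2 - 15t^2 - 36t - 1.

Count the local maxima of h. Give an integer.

1

h separates as a function of s plus a function of t, so ∇h=0 decouples.
∂h/∂s = 6s(s + 2) = 0 at s ∈ {-2, 0}; ∂h/∂t = -6(t + 2)(t + 3) = 0 at t ∈ {-3, -2}.
The Hessian is diagonal: diag(h_ss, h_tt). Second derivatives: h_ss(-2)=-12, h_ss(0)=12; h_tt(-3)=6, h_tt(-2)=-6.
Local maxima occur where both diagonal entries negative: (-2, -2). Count: 1.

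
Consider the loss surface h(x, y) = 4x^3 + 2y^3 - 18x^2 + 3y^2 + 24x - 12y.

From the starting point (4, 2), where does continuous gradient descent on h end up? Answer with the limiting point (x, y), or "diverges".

h is separable, so gradient descent decouples: x follows -∂h/∂x, y follows -∂h/∂y.
∂h/∂x = 12(x - 2)(x - 1); at x=4 this is 72, so x decreases.
∂h/∂y = 6(y - 1)(y + 2); at y=2 this is 24, so y decreases.
x converges to its nearest critical value 2 (a local min of the x-part); y converges to 1. The iterate converges to (2, 1).

(2, 1)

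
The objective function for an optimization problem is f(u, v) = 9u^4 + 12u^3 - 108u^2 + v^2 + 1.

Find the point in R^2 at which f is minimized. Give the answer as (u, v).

f(u,v) separates as P(u) + Q(v) + 1, so its minimum is min P + min Q + 1.
P'(u) = 36u(u - 2)(u + 3) vanishes at u ∈ {-3, 0, 2}; Q'(v) = 2v vanishes at v ∈ {0}.
Local minima of P (where P''>0): P(-3)=-567, P(2)=-192. Local minima of Q: Q(0)=0.
So the global minimum of f is P(-3) + Q(0) + 1 = -567 + 0 + 1 = -566, attained at (-3, 0).

(-3, 0)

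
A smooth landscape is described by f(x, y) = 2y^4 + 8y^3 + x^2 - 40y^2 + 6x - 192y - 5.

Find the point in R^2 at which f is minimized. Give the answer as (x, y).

f(x,y) separates as P(x) + Q(y) − 5, so its minimum is min P + min Q − 5.
P'(x) = 2x + 6 vanishes at x ∈ {-3}; Q'(y) = 8(y - 3)(y + 2)(y + 4) vanishes at y ∈ {-4, -2, 3}.
Local minima of P (where P''>0): P(-3)=-9. Local minima of Q: Q(-4)=128, Q(3)=-558.
So the global minimum of f is P(-3) + Q(3) − 5 = -9 − 558 − 5 = -572, attained at (-3, 3).

(-3, 3)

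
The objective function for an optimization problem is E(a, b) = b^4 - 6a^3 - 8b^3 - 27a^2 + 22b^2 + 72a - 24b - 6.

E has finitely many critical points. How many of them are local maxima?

E separates as a function of a plus a function of b, so ∇E=0 decouples.
∂E/∂a = -18(a - 1)(a + 4) = 0 at a ∈ {-4, 1}; ∂E/∂b = 4(b - 3)(b - 2)(b - 1) = 0 at b ∈ {1, 2, 3}.
The Hessian is diagonal: diag(E_aa, E_bb). Second derivatives: E_aa(-4)=90, E_aa(1)=-90; E_bb(1)=8, E_bb(2)=-4, E_bb(3)=8.
Local maxima occur where both diagonal entries negative: (1, 2). Count: 1.

1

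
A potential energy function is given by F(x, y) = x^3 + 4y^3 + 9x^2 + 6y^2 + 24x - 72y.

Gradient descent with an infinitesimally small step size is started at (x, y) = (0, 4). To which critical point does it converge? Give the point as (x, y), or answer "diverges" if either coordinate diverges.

F is separable, so gradient descent decouples: x follows -∂F/∂x, y follows -∂F/∂y.
∂F/∂x = 3(x + 2)(x + 4); at x=0 this is 24, so x decreases.
∂F/∂y = 12(y - 2)(y + 3); at y=4 this is 168, so y decreases.
x converges to its nearest critical value -2 (a local min of the x-part); y converges to 2. The iterate converges to (-2, 2).

(-2, 2)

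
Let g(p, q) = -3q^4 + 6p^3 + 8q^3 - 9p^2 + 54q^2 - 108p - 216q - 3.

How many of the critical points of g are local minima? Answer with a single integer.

g separates as a function of p plus a function of q, so ∇g=0 decouples.
∂g/∂p = 18(p - 3)(p + 2) = 0 at p ∈ {-2, 3}; ∂g/∂q = -12(q - 3)(q - 2)(q + 3) = 0 at q ∈ {-3, 2, 3}.
The Hessian is diagonal: diag(g_pp, g_qq). Second derivatives: g_pp(-2)=-90, g_pp(3)=90; g_qq(-3)=-360, g_qq(2)=60, g_qq(3)=-72.
Local minima occur where both diagonal entries positive: (3, 2). Count: 1.

1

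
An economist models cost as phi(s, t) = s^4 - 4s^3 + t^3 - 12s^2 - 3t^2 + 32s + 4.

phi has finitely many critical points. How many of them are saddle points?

3

phi separates as a function of s plus a function of t, so ∇phi=0 decouples.
∂phi/∂s = 4(s - 4)(s - 1)(s + 2) = 0 at s ∈ {-2, 1, 4}; ∂phi/∂t = 3t(t - 2) = 0 at t ∈ {0, 2}.
The Hessian is diagonal: diag(phi_ss, phi_tt). Second derivatives: phi_ss(-2)=72, phi_ss(1)=-36, phi_ss(4)=72; phi_tt(0)=-6, phi_tt(2)=6.
Saddle points occur where the two diagonal entries have opposite signs: (-2, 0), (1, 2), (4, 0). Count: 3.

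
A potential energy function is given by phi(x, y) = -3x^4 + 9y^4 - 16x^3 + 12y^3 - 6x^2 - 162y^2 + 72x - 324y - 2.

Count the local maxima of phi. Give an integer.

phi separates as a function of x plus a function of y, so ∇phi=0 decouples.
∂phi/∂x = -12(x - 1)(x + 2)(x + 3) = 0 at x ∈ {-3, -2, 1}; ∂phi/∂y = 36(y - 3)(y + 1)(y + 3) = 0 at y ∈ {-3, -1, 3}.
The Hessian is diagonal: diag(phi_xx, phi_yy). Second derivatives: phi_xx(-3)=-48, phi_xx(-2)=36, phi_xx(1)=-144; phi_yy(-3)=432, phi_yy(-1)=-288, phi_yy(3)=864.
Local maxima occur where both diagonal entries negative: (-3, -1), (1, -1). Count: 2.

2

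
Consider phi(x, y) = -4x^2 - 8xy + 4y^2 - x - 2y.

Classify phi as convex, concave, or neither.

phi is quadratic, so its Hessian is the constant matrix H = [[-8, -8], [-8, 8]].
det(H) = -128, tr(H) = 0.
det(H) < 0, so H is indefinite: neither convex nor concave.

neither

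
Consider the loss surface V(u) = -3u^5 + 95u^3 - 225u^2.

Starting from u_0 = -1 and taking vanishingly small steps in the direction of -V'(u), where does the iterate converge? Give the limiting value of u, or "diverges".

-5

V'(u) = -15u(u - 3)(u - 2)(u + 5), so V'(-1) = 720.
Gradient descent moves in the -V' direction, i.e. u is decreasing.
The nearest critical point in that direction is u = -5, where V'' = 4200 > 0 (a local minimum). The iterate converges there.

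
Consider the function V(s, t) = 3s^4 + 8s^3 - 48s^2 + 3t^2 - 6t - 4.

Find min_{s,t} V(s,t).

V(s,t) separates as P(s) + Q(t) − 4, so its minimum is min P + min Q − 4.
P'(s) = 12s(s - 2)(s + 4) vanishes at s ∈ {-4, 0, 2}; Q'(t) = 6(t - 1) vanishes at t ∈ {1}.
Local minima of P (where P''>0): P(-4)=-512, P(2)=-80. Local minima of Q: Q(1)=-3.
So the global minimum of V is P(-4) + Q(1) − 4 = -512 − 3 − 4 = -519, attained at (-4, 1).

-519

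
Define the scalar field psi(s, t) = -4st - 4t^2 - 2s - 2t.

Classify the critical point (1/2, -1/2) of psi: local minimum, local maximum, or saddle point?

The Hessian of psi is constant: H = [[0, -4], [-4, -8]].
det(H) = 0·(-8) − (-4)² = -16.
Since det(H) < 0, H is indefinite and the critical point is a saddle point.

saddle point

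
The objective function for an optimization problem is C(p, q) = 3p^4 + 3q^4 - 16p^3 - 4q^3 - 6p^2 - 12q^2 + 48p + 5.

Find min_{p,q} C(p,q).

C(p,q) separates as A(p) + B(q) + 5, so its minimum is min A + min B + 5.
A'(p) = 12(p - 4)(p - 1)(p + 1) vanishes at p ∈ {-1, 1, 4}; B'(q) = 12q(q - 2)(q + 1) vanishes at q ∈ {-1, 0, 2}.
Local minima of A (where A''>0): A(-1)=-35, A(4)=-160. Local minima of B: B(-1)=-5, B(2)=-32.
So the global minimum of C is A(4) + B(2) + 5 = -160 − 32 + 5 = -187, attained at (4, 2).

-187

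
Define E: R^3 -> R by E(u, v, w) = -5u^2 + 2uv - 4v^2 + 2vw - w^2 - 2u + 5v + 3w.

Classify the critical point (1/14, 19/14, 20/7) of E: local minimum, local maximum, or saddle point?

The Hessian is constant: H = [[-10, 2, 0], [2, -8, 2], [0, 2, -2]].
Leading principal minors: Δ₁ = -10, Δ₂ = 76, Δ₃ = -112.
The minors alternate sign starting negative (−, +, −), so H is negative definite: a local maximum.

local maximum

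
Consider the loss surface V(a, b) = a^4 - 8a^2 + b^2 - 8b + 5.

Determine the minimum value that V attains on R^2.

V(a,b) separates as P(a) + Q(b) + 5, so its minimum is min P + min Q + 5.
P'(a) = 4a(a - 2)(a + 2) vanishes at a ∈ {-2, 0, 2}; Q'(b) = 2b - 8 vanishes at b ∈ {4}.
Local minima of P (where P''>0): P(-2)=-16, P(2)=-16. Local minima of Q: Q(4)=-16.
So the global minimum of V is P(-2) + Q(4) + 5 = -16 − 16 + 5 = -27, attained at (-2, 4).

-27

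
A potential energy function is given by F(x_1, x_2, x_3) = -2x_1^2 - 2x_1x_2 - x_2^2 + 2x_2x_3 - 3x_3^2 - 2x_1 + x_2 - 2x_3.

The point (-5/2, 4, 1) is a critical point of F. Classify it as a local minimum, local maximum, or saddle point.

local maximum

The Hessian is constant: H = [[-4, -2, 0], [-2, -2, 2], [0, 2, -6]].
Leading principal minors: Δ₁ = -4, Δ₂ = 4, Δ₃ = -8.
The minors alternate sign starting negative (−, +, −), so H is negative definite: a local maximum.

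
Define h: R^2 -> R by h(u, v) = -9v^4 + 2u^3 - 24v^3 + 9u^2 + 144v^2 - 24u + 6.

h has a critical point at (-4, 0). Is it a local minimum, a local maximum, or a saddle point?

saddle point

The mixed partial ∂²h/∂u∂v is 0, so the Hessian at any point is diag(h_uu, h_vv) = diag(6(2u + 3), 36(-3v^2 - 4v + 8)).
At (-4, 0): H = diag(-30, 288).
The eigenvalues have opposite signs, so H is indefinite: a saddle point.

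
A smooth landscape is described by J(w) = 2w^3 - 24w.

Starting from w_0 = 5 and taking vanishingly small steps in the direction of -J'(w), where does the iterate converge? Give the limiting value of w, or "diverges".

J'(w) = 6(w - 2)(w + 2), so J'(5) = 126.
Gradient descent moves in the -J' direction, i.e. w is decreasing.
The nearest critical point in that direction is w = 2, where J'' = 24 > 0 (a local minimum). The iterate converges there.

2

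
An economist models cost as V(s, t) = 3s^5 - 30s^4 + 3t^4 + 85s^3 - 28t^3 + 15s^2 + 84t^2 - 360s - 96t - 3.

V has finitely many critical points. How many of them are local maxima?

V separates as a function of s plus a function of t, so ∇V=0 decouples.
∂V/∂s = 15(s - 4)(s - 3)(s - 2)(s + 1) = 0 at s ∈ {-1, 2, 3, 4}; ∂V/∂t = 12(t - 4)(t - 2)(t - 1) = 0 at t ∈ {1, 2, 4}.
The Hessian is diagonal: diag(V_ss, V_tt). Second derivatives: V_ss(-1)=-900, V_ss(2)=90, V_ss(3)=-60, V_ss(4)=150; V_tt(1)=36, V_tt(2)=-24, V_tt(4)=72.
Local maxima occur where both diagonal entries negative: (-1, 2), (3, 2). Count: 2.

2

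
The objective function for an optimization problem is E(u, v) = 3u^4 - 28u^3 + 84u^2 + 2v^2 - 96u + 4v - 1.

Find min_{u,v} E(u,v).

E(u,v) separates as P(u) + Q(v) − 1, so its minimum is min P + min Q − 1.
P'(u) = 12(u - 4)(u - 2)(u - 1) vanishes at u ∈ {1, 2, 4}; Q'(v) = 4v + 4 vanishes at v ∈ {-1}.
Local minima of P (where P''>0): P(1)=-37, P(4)=-64. Local minima of Q: Q(-1)=-2.
So the global minimum of E is P(4) + Q(-1) − 1 = -64 − 2 − 1 = -67, attained at (4, -1).

-67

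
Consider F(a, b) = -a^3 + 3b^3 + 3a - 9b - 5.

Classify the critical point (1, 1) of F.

saddle point

The mixed partial ∂²F/∂a∂b is 0, so the Hessian at any point is diag(F_aa, F_bb) = diag(-6a, 18b).
At (1, 1): H = diag(-6, 18).
The eigenvalues have opposite signs, so H is indefinite: a saddle point.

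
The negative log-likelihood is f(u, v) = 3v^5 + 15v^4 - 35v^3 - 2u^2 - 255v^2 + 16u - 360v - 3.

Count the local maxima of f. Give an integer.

f separates as a function of u plus a function of v, so ∇f=0 decouples.
∂f/∂u = -4(u - 4) = 0 at u ∈ {4}; ∂f/∂v = 15(v - 3)(v + 1)(v + 2)(v + 4) = 0 at v ∈ {-4, -2, -1, 3}.
The Hessian is diagonal: diag(f_uu, f_vv). Second derivatives: f_uu(4)=-4; f_vv(-4)=-630, f_vv(-2)=150, f_vv(-1)=-180, f_vv(3)=2100.
Local maxima occur where both diagonal entries negative: (4, -4), (4, -1). Count: 2.

2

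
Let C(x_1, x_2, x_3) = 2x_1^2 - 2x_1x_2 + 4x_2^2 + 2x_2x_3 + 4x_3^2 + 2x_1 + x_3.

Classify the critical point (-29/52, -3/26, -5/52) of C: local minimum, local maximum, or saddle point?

local minimum

The Hessian is constant: H = [[4, -2, 0], [-2, 8, 2], [0, 2, 8]].
Leading principal minors: Δ₁ = 4, Δ₂ = 28, Δ₃ = 208.
All leading minors are positive, so H is positive definite: a local minimum.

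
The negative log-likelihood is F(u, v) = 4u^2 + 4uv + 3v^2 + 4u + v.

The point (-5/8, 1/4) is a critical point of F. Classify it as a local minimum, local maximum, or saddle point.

The Hessian of F is constant: H = [[8, 4], [4, 6]].
det(H) = 8·6 − 4² = 32.
det(H) > 0 and tr(H) = 14 > 0, so H is positive definite and the point is a local minimum.

local minimum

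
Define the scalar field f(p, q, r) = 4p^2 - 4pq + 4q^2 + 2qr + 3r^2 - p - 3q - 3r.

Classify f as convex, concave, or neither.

f is quadratic, so its Hessian is the constant matrix H = [[8, -4, 0], [-4, 8, 2], [0, 2, 6]].
Leading principal minors: 8, 48, 256.
All positive ⇒ H ≻ 0 ⇒ convex.

convex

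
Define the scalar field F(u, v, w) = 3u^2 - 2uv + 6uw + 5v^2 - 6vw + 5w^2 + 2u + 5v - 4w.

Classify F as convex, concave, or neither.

convex

F is quadratic, so its Hessian is the constant matrix H = [[6, -2, 6], [-2, 10, -6], [6, -6, 10]].
Leading principal minors: 6, 56, 128.
All positive ⇒ H ≻ 0 ⇒ convex.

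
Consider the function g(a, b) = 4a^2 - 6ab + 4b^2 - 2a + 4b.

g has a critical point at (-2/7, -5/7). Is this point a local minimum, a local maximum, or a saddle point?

The Hessian of g is constant: H = [[8, -6], [-6, 8]].
det(H) = 8·8 − (-6)² = 28.
det(H) > 0 and tr(H) = 16 > 0, so H is positive definite and the point is a local minimum.

local minimum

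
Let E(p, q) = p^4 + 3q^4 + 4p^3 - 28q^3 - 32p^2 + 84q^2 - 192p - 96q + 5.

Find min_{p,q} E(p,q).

-827

E(p,q) separates as A(p) + B(q) + 5, so its minimum is min A + min B + 5.
A'(p) = 4(p - 4)(p + 3)(p + 4) vanishes at p ∈ {-4, -3, 4}; B'(q) = 12(q - 4)(q - 2)(q - 1) vanishes at q ∈ {1, 2, 4}.
Local minima of A (where A''>0): A(-4)=256, A(4)=-768. Local minima of B: B(1)=-37, B(4)=-64.
So the global minimum of E is A(4) + B(4) + 5 = -768 − 64 + 5 = -827, attained at (4, 4).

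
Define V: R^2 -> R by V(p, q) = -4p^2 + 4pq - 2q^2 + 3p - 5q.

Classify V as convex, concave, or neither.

concave

V is quadratic, so its Hessian is the constant matrix H = [[-8, 4], [4, -4]].
det(H) = 16, tr(H) = -12.
det(H) > 0 and tr(H) < 0, so H is negative definite everywhere: concave.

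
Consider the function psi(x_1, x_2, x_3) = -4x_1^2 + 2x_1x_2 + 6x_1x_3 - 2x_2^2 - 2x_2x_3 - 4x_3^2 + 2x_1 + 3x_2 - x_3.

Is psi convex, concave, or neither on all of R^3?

concave

psi is quadratic, so its Hessian is the constant matrix H = [[-8, 2, 6], [2, -4, -2], [6, -2, -8]].
Leading principal minors: -8, 28, -96.
Signs alternate −, +, − ⇒ H ≺ 0 ⇒ concave.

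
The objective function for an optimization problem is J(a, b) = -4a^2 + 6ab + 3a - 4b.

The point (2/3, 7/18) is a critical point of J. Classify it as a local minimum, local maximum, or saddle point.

saddle point

The Hessian of J is constant: H = [[-8, 6], [6, 0]].
det(H) = (-8)·0 − 6² = -36.
Since det(H) < 0, H is indefinite and the critical point is a saddle point.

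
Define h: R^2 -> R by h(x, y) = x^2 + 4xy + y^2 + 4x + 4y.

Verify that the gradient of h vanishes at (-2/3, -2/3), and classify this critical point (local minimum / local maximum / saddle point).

∇h = (2x + 4y + 4, 4x + 2y + 4); substituting (-2/3, -2/3) gives ∇h = (0, 0), so (-2/3, -2/3) is indeed a critical point.
The Hessian of h is constant: H = [[2, 4], [4, 2]].
det(H) = 2·2 − 4² = -12.
Since det(H) < 0, H is indefinite and the critical point is a saddle point.

saddle point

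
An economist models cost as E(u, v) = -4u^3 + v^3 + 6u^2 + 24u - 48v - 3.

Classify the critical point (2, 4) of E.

The mixed partial ∂²E/∂u∂v is 0, so the Hessian at any point is diag(E_uu, E_vv) = diag(12(-2u + 1), 6v).
At (2, 4): H = diag(-36, 24).
The eigenvalues have opposite signs, so H is indefinite: a saddle point.

saddle point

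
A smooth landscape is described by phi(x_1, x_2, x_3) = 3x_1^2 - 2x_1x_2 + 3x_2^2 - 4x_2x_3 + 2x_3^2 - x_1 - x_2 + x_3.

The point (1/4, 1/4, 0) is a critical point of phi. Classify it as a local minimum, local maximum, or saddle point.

The Hessian is constant: H = [[6, -2, 0], [-2, 6, -4], [0, -4, 4]].
Leading principal minors: Δ₁ = 6, Δ₂ = 32, Δ₃ = 32.
All leading minors are positive, so H is positive definite: a local minimum.

local minimum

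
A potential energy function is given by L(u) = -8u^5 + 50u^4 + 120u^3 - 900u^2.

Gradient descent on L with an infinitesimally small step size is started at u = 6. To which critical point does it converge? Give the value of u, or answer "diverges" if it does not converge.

diverges

L'(u) = -40u(u - 5)(u - 3)(u + 3), so L'(6) = -6480.
Gradient descent moves in the -L' direction, i.e. u is increasing.
There is no critical point above u=6, and L' keeps the same sign, so the iterate runs off to +∞.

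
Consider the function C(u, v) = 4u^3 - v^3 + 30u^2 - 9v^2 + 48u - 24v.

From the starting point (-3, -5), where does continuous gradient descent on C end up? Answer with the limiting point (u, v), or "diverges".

C is separable, so gradient descent decouples: u follows -∂C/∂u, v follows -∂C/∂v.
∂C/∂u = 12(u + 1)(u + 4); at u=-3 this is -24, so u increases.
∂C/∂v = -3(v + 2)(v + 4); at v=-5 this is -9, so v increases.
u converges to its nearest critical value -1 (a local min of the u-part); v converges to -4. The iterate converges to (-1, -4).

(-1, -4)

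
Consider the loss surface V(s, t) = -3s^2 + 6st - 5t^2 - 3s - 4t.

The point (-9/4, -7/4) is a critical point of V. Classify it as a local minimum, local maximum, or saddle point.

local maximum

The Hessian of V is constant: H = [[-6, 6], [6, -10]].
det(H) = (-6)·(-10) − 6² = 24.
det(H) > 0 and tr(H) = -16 < 0, so H is negative definite and the point is a local maximum.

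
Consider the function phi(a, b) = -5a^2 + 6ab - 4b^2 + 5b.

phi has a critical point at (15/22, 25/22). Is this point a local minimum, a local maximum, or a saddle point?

local maximum

The Hessian of phi is constant: H = [[-10, 6], [6, -8]].
det(H) = (-10)·(-8) − 6² = 44.
det(H) > 0 and tr(H) = -18 < 0, so H is negative definite and the point is a local maximum.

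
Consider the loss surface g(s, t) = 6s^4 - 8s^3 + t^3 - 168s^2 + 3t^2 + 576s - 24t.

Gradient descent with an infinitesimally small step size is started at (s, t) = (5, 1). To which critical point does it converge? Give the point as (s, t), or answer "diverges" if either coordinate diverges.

g is separable, so gradient descent decouples: s follows -∂g/∂s, t follows -∂g/∂t.
∂g/∂s = 24(s - 3)(s - 2)(s + 4); at s=5 this is 1296, so s decreases.
∂g/∂t = 3(t - 2)(t + 4); at t=1 this is -15, so t increases.
s converges to its nearest critical value 3 (a local min of the s-part); t converges to 2. The iterate converges to (3, 2).

(3, 2)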